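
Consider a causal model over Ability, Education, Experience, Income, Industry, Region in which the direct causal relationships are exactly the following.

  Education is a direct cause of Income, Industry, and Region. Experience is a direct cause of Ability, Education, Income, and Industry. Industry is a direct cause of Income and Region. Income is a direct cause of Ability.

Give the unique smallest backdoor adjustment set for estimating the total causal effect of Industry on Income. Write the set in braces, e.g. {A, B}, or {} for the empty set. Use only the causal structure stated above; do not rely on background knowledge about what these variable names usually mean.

{Education, Experience}

Variables eligible for adjustment (non-descendants of Industry, excluding Industry and Income): {Education, Experience}.
Backdoor paths from Industry to Income:
  P1: Industry <- Experience -> Education -> Income
  P2: Industry <- Experience -> Income
  P3: Industry <- Experience -> Ability <- Income
  P4: Industry <- Education <- Experience -> Income
  P5: Industry <- Education <- Experience -> Ability <- Income
  P6: Industry <- Education -> Income
The empty set is not sufficient: P1 (Industry <- Experience -> Education -> Income) has no collider blocking it and no conditioned non-collider, so it is open.
Try {Education, Experience}:
  P1: blocked at fork node Experience ∈ conditioning set.
  P2: blocked at fork node Experience ∈ conditioning set.
  P3: blocked at fork node Experience ∈ conditioning set.
  P4: blocked at chain node Education ∈ conditioning set.
  P5: blocked at chain node Education ∈ conditioning set.
  P6: blocked at fork node Education ∈ conditioning set.
{Education, Experience} contains no descendant of Industry and blocks every backdoor path.
Every element of {Education, Experience} is needed (dropping Education leaves P6 open; dropping Experience leaves P2 open), so no proper subset is valid.
Among all size-2 subsets of the eligible variables, only {Education, Experience} blocks every backdoor path, so it is the unique smallest valid adjustment set.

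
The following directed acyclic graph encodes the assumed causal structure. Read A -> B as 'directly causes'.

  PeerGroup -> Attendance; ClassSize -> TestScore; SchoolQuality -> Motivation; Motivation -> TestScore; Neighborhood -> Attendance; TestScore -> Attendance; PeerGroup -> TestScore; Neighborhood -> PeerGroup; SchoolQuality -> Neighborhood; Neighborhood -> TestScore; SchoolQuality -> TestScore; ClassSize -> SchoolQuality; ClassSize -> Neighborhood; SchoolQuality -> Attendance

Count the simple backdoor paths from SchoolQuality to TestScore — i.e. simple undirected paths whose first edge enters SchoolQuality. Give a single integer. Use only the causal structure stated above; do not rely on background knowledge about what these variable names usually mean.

6

A backdoor path from SchoolQuality to TestScore is any simple undirected path whose first edge points into SchoolQuality (i.e. leaves SchoolQuality via a parent).
Parents of SchoolQuality: {ClassSize}.
Enumerating:
  P1: SchoolQuality <- ClassSize -> Neighborhood -> PeerGroup -> TestScore
  P2: SchoolQuality <- ClassSize -> Neighborhood -> PeerGroup -> Attendance <- TestScore
  P3: SchoolQuality <- ClassSize -> Neighborhood -> TestScore
  P4: SchoolQuality <- ClassSize -> Neighborhood -> Attendance <- PeerGroup -> TestScore
  P5: SchoolQuality <- ClassSize -> Neighborhood -> Attendance <- TestScore
  P6: SchoolQuality <- ClassSize -> TestScore
That exhausts the simple backdoor paths. Count: 6.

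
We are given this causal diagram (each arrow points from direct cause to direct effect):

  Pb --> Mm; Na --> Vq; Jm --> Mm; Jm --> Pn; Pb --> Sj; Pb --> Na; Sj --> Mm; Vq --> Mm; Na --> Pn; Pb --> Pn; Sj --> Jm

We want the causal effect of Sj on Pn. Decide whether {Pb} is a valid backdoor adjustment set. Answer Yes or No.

Yes

Backdoor paths from Sj to Pn (paths whose first edge points into Sj):
  P1: Sj <- Pb -> Na -> Vq -> Mm <- Jm -> Pn
  P2: Sj <- Pb -> Na -> Pn
  P3: Sj <- Pb -> Mm <- Jm -> Pn
  P4: Sj <- Pb -> Mm <- Vq <- Na -> Pn
  P5: Sj <- Pb -> Pn
Condition 1 (no descendant of Sj in the set): holds — descendants of Sj are {Jm, Mm, Pn}; none are in {Pb}.
Condition 2 (every backdoor path blocked by {Pb}):
  P1: blocked at fork node Pb ∈ conditioning set.
  P2: blocked at fork node Pb ∈ conditioning set.
  P3: blocked at fork node Pb ∈ conditioning set.
  P4: blocked at fork node Pb ∈ conditioning set.
  P5: blocked at fork node Pb ∈ conditioning set.
{Pb} satisfies the backdoor criterion.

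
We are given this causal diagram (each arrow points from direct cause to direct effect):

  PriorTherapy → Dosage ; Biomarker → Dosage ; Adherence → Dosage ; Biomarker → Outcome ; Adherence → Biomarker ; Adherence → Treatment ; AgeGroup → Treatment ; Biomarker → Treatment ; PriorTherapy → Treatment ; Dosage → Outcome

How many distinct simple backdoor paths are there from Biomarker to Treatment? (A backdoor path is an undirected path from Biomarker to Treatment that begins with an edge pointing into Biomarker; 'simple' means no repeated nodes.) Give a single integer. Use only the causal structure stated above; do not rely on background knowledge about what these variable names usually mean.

2

A backdoor path from Biomarker to Treatment is any simple undirected path whose first edge points into Biomarker (i.e. leaves Biomarker via a parent).
Parents of Biomarker: {Adherence}.
Enumerating:
  P1: Biomarker <- Adherence -> Dosage <- PriorTherapy -> Treatment
  P2: Biomarker <- Adherence -> Treatment
That exhausts the simple backdoor paths. Count: 2.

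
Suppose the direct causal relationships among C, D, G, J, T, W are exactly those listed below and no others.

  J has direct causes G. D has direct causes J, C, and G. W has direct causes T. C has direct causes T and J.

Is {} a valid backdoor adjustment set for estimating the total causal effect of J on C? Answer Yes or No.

Yes

Backdoor paths from J to C (paths whose first edge points into J):
  P1: J <- G -> D <- C
Condition 1 (no descendant of J in the set): holds — descendants of J are {C, D}; none are in {}.
Condition 2 (every backdoor path blocked by {}):
  P1: blocked at collider D (neither it nor any descendant is in the conditioning set).
{} satisfies the backdoor criterion.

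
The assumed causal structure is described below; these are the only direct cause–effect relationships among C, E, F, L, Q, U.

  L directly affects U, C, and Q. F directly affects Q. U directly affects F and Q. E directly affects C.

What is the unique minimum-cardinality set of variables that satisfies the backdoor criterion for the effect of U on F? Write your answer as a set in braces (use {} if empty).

Variables eligible for adjustment (non-descendants of U, excluding U and F): {C, E, L}.
Backdoor paths from U to F:
  P1: U <- L -> Q <- F
Each backdoor path contains an unconditioned collider, so every path is already blocked with the empty conditioning set:
  P1: blocked at collider Q (neither it nor any descendant is in the conditioning set).
The empty set is therefore the unique smallest valid set.

{}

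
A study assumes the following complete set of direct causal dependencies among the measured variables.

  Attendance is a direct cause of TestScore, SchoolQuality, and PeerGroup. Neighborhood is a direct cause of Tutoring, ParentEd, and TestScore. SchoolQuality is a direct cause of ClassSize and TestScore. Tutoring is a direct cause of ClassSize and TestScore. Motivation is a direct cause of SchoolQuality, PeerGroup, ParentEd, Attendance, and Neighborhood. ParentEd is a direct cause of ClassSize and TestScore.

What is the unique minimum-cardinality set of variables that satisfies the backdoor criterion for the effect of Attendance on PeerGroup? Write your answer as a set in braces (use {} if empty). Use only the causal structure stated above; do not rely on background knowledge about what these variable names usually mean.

{Motivation}

Variables eligible for adjustment (non-descendants of Attendance, excluding Attendance and PeerGroup): {Motivation, Neighborhood, ParentEd, Tutoring}.
Backdoor paths from Attendance to PeerGroup:
  P1: Attendance <- Motivation -> PeerGroup
The empty set is not sufficient: P1 (Attendance <- Motivation -> PeerGroup) has no collider blocking it and no conditioned non-collider, so it is open.
Try {Motivation}:
  P1: blocked at fork node Motivation ∈ conditioning set.
{Motivation} contains no descendant of Attendance and blocks every backdoor path.
No other singleton works — e.g. {Neighborhood} leaves P1 open — so {Motivation} is the unique smallest valid adjustment set.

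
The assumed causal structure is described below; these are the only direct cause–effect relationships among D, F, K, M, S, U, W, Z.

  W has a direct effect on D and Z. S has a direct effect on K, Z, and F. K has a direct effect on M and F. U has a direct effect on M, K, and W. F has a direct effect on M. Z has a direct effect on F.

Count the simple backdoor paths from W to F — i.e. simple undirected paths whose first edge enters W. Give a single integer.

A backdoor path from W to F is any simple undirected path whose first edge points into W (i.e. leaves W via a parent).
Parents of W: {U}.
Enumerating:
  P1: W <- U -> K <- S -> Z -> F
  P2: W <- U -> K <- S -> F
  P3: W <- U -> K -> F
  P4: W <- U -> K -> M <- F
  P5: W <- U -> M <- K <- S -> Z -> F
  P6: W <- U -> M <- K <- S -> F
  P7: W <- U -> M <- K -> F
  P8: W <- U -> M <- F
That exhausts the simple backdoor paths. Count: 8.

8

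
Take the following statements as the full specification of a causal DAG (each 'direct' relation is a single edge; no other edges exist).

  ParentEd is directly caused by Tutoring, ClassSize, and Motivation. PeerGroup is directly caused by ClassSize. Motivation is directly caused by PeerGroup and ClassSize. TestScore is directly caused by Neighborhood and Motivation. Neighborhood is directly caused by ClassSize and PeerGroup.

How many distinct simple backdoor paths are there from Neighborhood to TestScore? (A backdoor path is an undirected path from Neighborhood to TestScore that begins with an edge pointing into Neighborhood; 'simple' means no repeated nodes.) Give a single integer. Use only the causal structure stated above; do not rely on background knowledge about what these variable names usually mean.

A backdoor path from Neighborhood to TestScore is any simple undirected path whose first edge points into Neighborhood (i.e. leaves Neighborhood via a parent).
Parents of Neighborhood: {ClassSize, PeerGroup}.
Enumerating:
  P1: Neighborhood <- ClassSize -> PeerGroup -> Motivation -> TestScore
  P2: Neighborhood <- ClassSize -> Motivation -> TestScore
  P3: Neighborhood <- ClassSize -> ParentEd <- Motivation -> TestScore
  P4: Neighborhood <- PeerGroup <- ClassSize -> Motivation -> TestScore
  P5: Neighborhood <- PeerGroup <- ClassSize -> ParentEd <- Motivation -> TestScore
  P6: Neighborhood <- PeerGroup -> Motivation -> TestScore
That exhausts the simple backdoor paths. Count: 6.

6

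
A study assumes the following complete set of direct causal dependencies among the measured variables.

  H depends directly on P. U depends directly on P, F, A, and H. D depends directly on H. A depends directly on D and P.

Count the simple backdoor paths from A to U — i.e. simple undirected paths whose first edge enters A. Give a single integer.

4

A backdoor path from A to U is any simple undirected path whose first edge points into A (i.e. leaves A via a parent).
Parents of A: {D, P}.
Enumerating:
  P1: A <- P -> H -> U
  P2: A <- P -> U
  P3: A <- D <- H <- P -> U
  P4: A <- D <- H -> U
That exhausts the simple backdoor paths. Count: 4.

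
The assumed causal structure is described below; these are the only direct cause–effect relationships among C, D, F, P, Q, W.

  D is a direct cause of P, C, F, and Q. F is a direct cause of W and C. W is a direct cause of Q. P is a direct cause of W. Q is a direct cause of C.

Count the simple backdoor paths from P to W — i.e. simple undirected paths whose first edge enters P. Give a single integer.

A backdoor path from P to W is any simple undirected path whose first edge points into P (i.e. leaves P via a parent).
Parents of P: {D}.
Enumerating:
  P1: P <- D -> F -> W
  P2: P <- D -> F -> C <- Q <- W
  P3: P <- D -> Q <- W
  P4: P <- D -> Q -> C <- F -> W
  P5: P <- D -> C <- F -> W
  P6: P <- D -> C <- Q <- W
That exhausts the simple backdoor paths. Count: 6.

6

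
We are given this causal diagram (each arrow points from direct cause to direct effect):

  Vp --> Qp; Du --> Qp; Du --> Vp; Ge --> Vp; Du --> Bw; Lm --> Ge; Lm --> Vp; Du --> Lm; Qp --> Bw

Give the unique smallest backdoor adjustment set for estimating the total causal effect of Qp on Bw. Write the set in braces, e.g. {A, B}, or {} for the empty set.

Variables eligible for adjustment (non-descendants of Qp, excluding Qp and Bw): {Du, Ge, Lm, Vp}.
Backdoor paths from Qp to Bw:
  P1: Qp <- Du -> Bw
  P2: Qp <- Vp <- Du -> Bw
  P3: Qp <- Vp <- Lm <- Du -> Bw
  P4: Qp <- Vp <- Ge <- Lm <- Du -> Bw
The empty set is not sufficient: P1 (Qp <- Du -> Bw) has no collider blocking it and no conditioned non-collider, so it is open.
Try {Du}:
  P1: blocked at fork node Du ∈ conditioning set.
  P2: blocked at fork node Du ∈ conditioning set.
  P3: blocked at fork node Du ∈ conditioning set.
  P4: blocked at fork node Du ∈ conditioning set.
{Du} contains no descendant of Qp and blocks every backdoor path.
No other singleton works — e.g. {Lm} leaves P1 open — so {Du} is the unique smallest valid adjustment set.

{Du}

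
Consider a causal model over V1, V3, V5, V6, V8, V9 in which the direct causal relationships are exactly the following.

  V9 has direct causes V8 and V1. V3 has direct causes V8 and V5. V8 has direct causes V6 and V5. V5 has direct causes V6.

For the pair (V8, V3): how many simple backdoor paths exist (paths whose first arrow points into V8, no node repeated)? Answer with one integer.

A backdoor path from V8 to V3 is any simple undirected path whose first edge points into V8 (i.e. leaves V8 via a parent).
Parents of V8: {V5, V6}.
Enumerating:
  P1: V8 <- V6 -> V5 -> V3
  P2: V8 <- V5 -> V3
That exhausts the simple backdoor paths. Count: 2.

2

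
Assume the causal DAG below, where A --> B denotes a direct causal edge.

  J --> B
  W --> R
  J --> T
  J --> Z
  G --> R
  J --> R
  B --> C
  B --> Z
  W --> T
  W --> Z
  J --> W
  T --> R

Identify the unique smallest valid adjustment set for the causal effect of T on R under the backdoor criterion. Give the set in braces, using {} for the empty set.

{J, W}

Variables eligible for adjustment (non-descendants of T, excluding T and R): {B, C, G, J, W, Z}.
Backdoor paths from T to R:
  P1: T <- J -> W -> R
  P2: T <- J -> B -> Z <- W -> R
  P3: T <- J -> Z <- W -> R
  P4: T <- J -> R
  P5: T <- W <- J -> R
  P6: T <- W -> Z <- J -> R
  P7: T <- W -> Z <- B <- J -> R
  P8: T <- W -> R
The empty set is not sufficient: P1 (T <- J -> W -> R) has no collider blocking it and no conditioned non-collider, so it is open.
Try {J, W}:
  P1: blocked at fork node J ∈ conditioning set.
  P2: blocked at fork node J ∈ conditioning set.
  P3: blocked at fork node J ∈ conditioning set.
  P4: blocked at fork node J ∈ conditioning set.
  P5: blocked at chain node W ∈ conditioning set.
  P6: blocked at fork node W ∈ conditioning set.
  P7: blocked at fork node W ∈ conditioning set.
  P8: blocked at fork node W ∈ conditioning set.
{J, W} contains no descendant of T and blocks every backdoor path.
Every element of {J, W} is needed (dropping J leaves P4 open; dropping W leaves P8 open), so no proper subset is valid.
Among all size-2 subsets of the eligible variables, only {J, W} blocks every backdoor path, so it is the unique smallest valid adjustment set.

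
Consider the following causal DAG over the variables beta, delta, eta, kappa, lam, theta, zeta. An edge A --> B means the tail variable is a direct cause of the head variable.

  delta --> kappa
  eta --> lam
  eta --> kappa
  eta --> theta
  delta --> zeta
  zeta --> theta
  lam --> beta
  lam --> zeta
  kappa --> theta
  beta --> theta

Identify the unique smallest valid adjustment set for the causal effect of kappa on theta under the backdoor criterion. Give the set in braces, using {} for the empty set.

Variables eligible for adjustment (non-descendants of kappa, excluding kappa and theta): {beta, delta, eta, lam, zeta}.
Backdoor paths from kappa to theta:
  P1: kappa <- delta -> zeta <- lam <- eta -> theta
  P2: kappa <- delta -> zeta <- lam -> beta -> theta
  P3: kappa <- delta -> zeta -> theta
  P4: kappa <- eta -> lam -> zeta -> theta
  P5: kappa <- eta -> lam -> beta -> theta
  P6: kappa <- eta -> theta
The empty set is not sufficient: P3 (kappa <- delta -> zeta -> theta) has no collider blocking it and no conditioned non-collider, so it is open.
Try {delta, eta}:
  P1: blocked at fork node delta ∈ conditioning set.
  P2: blocked at fork node delta ∈ conditioning set.
  P3: blocked at fork node delta ∈ conditioning set.
  P4: blocked at fork node eta ∈ conditioning set.
  P5: blocked at fork node eta ∈ conditioning set.
  P6: blocked at fork node eta ∈ conditioning set.
{delta, eta} contains no descendant of kappa and blocks every backdoor path.
Every element of {delta, eta} is needed (dropping delta leaves P3 open; dropping eta leaves P4 open), so no proper subset is valid.
Among all size-2 subsets of the eligible variables, only {delta, eta} blocks every backdoor path, so it is the unique smallest valid adjustment set.

{delta, eta}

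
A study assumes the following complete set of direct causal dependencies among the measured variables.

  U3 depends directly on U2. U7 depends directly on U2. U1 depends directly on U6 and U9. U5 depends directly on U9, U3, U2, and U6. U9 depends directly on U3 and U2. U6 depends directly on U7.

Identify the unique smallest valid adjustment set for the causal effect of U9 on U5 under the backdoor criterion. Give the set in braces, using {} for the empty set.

{U2, U3}

Variables eligible for adjustment (non-descendants of U9, excluding U9 and U5): {U2, U3, U6, U7}.
Backdoor paths from U9 to U5:
  P1: U9 <- U2 -> U7 -> U6 -> U5
  P2: U9 <- U2 -> U3 -> U5
  P3: U9 <- U2 -> U5
  P4: U9 <- U3 <- U2 -> U7 -> U6 -> U5
  P5: U9 <- U3 <- U2 -> U5
  P6: U9 <- U3 -> U5
The empty set is not sufficient: P1 (U9 <- U2 -> U7 -> U6 -> U5) has no collider blocking it and no conditioned non-collider, so it is open.
Try {U2, U3}:
  P1: blocked at fork node U2 ∈ conditioning set.
  P2: blocked at fork node U2 ∈ conditioning set.
  P3: blocked at fork node U2 ∈ conditioning set.
  P4: blocked at chain node U3 ∈ conditioning set.
  P5: blocked at chain node U3 ∈ conditioning set.
  P6: blocked at fork node U3 ∈ conditioning set.
{U2, U3} contains no descendant of U9 and blocks every backdoor path.
Every element of {U2, U3} is needed (dropping U2 leaves P1 open; dropping U3 leaves P6 open), so no proper subset is valid.
Among all size-2 subsets of the eligible variables, only {U2, U3} blocks every backdoor path, so it is the unique smallest valid adjustment set.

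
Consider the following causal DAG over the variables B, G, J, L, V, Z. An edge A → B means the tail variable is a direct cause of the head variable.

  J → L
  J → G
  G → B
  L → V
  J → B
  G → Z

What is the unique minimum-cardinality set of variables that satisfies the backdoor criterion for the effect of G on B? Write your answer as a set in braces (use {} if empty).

Variables eligible for adjustment (non-descendants of G, excluding G and B): {J, L, V}.
Backdoor paths from G to B:
  P1: G <- J -> B
The empty set is not sufficient: P1 (G <- J -> B) has no collider blocking it and no conditioned non-collider, so it is open.
Try {J}:
  P1: blocked at fork node J ∈ conditioning set.
{J} contains no descendant of G and blocks every backdoor path.
No other singleton works — e.g. {L} leaves P1 open — so {J} is the unique smallest valid adjustment set.

{J}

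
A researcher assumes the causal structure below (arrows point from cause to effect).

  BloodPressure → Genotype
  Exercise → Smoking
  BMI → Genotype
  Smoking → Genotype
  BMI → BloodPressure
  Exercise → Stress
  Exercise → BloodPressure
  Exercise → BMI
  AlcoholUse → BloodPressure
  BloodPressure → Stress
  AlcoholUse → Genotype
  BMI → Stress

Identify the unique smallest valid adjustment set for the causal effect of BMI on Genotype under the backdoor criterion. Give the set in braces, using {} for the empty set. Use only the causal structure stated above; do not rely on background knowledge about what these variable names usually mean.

{Exercise}

Variables eligible for adjustment (non-descendants of BMI, excluding BMI and Genotype): {AlcoholUse, Exercise, Smoking}.
Backdoor paths from BMI to Genotype:
  P1: BMI <- Exercise -> Smoking -> Genotype
  P2: BMI <- Exercise -> BloodPressure <- AlcoholUse -> Genotype
  P3: BMI <- Exercise -> BloodPressure -> Genotype
  P4: BMI <- Exercise -> Stress <- BloodPressure <- AlcoholUse -> Genotype
  P5: BMI <- Exercise -> Stress <- BloodPressure -> Genotype
The empty set is not sufficient: P1 (BMI <- Exercise -> Smoking -> Genotype) has no collider blocking it and no conditioned non-collider, so it is open.
Try {Exercise}:
  P1: blocked at fork node Exercise ∈ conditioning set.
  P2: blocked at fork node Exercise ∈ conditioning set.
  P3: blocked at fork node Exercise ∈ conditioning set.
  P4: blocked at fork node Exercise ∈ conditioning set.
  P5: blocked at fork node Exercise ∈ conditioning set.
{Exercise} contains no descendant of BMI and blocks every backdoor path.
No other singleton works — e.g. {AlcoholUse} leaves P1 open — so {Exercise} is the unique smallest valid adjustment set.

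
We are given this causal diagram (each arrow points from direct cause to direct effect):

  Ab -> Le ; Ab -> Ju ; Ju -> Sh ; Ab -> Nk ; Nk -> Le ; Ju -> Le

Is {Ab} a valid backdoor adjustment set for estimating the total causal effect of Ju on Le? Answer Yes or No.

Backdoor paths from Ju to Le (paths whose first edge points into Ju):
  P1: Ju <- Ab -> Nk -> Le
  P2: Ju <- Ab -> Le
Condition 1 (no descendant of Ju in the set): holds — descendants of Ju are {Le, Sh}; none are in {Ab}.
Condition 2 (every backdoor path blocked by {Ab}):
  P1: blocked at fork node Ab ∈ conditioning set.
  P2: blocked at fork node Ab ∈ conditioning set.
{Ab} satisfies the backdoor criterion.

Yes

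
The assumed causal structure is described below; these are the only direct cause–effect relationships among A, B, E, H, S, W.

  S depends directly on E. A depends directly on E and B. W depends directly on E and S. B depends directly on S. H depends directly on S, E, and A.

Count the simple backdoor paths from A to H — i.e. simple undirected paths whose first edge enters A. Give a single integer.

6

A backdoor path from A to H is any simple undirected path whose first edge points into A (i.e. leaves A via a parent).
Parents of A: {B, E}.
Enumerating:
  P1: A <- E -> S -> H
  P2: A <- E -> H
  P3: A <- E -> W <- S -> H
  P4: A <- B <- S <- E -> H
  P5: A <- B <- S -> H
  P6: A <- B <- S -> W <- E -> H
That exhausts the simple backdoor paths. Count: 6.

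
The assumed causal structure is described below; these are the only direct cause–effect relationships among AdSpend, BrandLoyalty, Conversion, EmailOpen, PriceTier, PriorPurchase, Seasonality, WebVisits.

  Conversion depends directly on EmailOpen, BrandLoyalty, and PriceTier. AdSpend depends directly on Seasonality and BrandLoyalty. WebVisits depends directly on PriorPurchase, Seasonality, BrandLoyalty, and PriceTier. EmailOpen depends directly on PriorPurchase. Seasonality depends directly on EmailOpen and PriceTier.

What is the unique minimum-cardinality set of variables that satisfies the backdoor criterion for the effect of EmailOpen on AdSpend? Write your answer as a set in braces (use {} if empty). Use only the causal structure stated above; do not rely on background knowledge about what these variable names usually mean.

{}

Variables eligible for adjustment (non-descendants of EmailOpen, excluding EmailOpen and AdSpend): {BrandLoyalty, PriceTier, PriorPurchase}.
Backdoor paths from EmailOpen to AdSpend:
  P1: EmailOpen <- PriorPurchase -> WebVisits <- PriceTier -> Seasonality -> AdSpend
  P2: EmailOpen <- PriorPurchase -> WebVisits <- PriceTier -> Conversion <- BrandLoyalty -> AdSpend
  P3: EmailOpen <- PriorPurchase -> WebVisits <- BrandLoyalty -> AdSpend
  P4: EmailOpen <- PriorPurchase -> WebVisits <- BrandLoyalty -> Conversion <- PriceTier -> Seasonality -> AdSpend
  P5: EmailOpen <- PriorPurchase -> WebVisits <- Seasonality <- PriceTier -> Conversion <- BrandLoyalty -> AdSpend
  P6: EmailOpen <- PriorPurchase -> WebVisits <- Seasonality -> AdSpend
Each backdoor path contains an unconditioned collider, so every path is already blocked with the empty conditioning set:
  P1: blocked at collider WebVisits (neither it nor any descendant is in the conditioning set).
  P2: blocked at collider WebVisits (neither it nor any descendant is in the conditioning set).
  P3: blocked at collider WebVisits (neither it nor any descendant is in the conditioning set).
  P4: blocked at collider WebVisits (neither it nor any descendant is in the conditioning set).
  P5: blocked at collider WebVisits (neither it nor any descendant is in the conditioning set).
  P6: blocked at collider WebVisits (neither it nor any descendant is in the conditioning set).
The empty set is therefore the unique smallest valid set.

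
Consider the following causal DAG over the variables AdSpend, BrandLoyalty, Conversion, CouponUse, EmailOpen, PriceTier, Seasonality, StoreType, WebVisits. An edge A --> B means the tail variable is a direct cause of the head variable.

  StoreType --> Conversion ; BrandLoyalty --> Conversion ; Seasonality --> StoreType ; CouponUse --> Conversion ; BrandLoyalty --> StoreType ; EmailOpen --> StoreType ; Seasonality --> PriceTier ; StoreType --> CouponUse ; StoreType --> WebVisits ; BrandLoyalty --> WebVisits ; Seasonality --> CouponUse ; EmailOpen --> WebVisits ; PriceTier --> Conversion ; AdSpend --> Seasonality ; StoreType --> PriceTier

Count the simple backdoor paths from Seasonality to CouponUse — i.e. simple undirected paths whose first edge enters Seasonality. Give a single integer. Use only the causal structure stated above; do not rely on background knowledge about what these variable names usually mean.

0

A backdoor path from Seasonality to CouponUse is any simple undirected path whose first edge points into Seasonality (i.e. leaves Seasonality via a parent).
Parents of Seasonality: {AdSpend}.
No simple path from any parent of Seasonality reaches CouponUse without revisiting Seasonality, so there are no backdoor paths.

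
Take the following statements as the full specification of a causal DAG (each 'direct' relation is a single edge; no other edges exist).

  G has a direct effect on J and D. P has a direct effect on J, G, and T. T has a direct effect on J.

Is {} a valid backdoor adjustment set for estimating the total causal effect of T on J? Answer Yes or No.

Backdoor paths from T to J (paths whose first edge points into T):
  P1: T <- P -> G -> J
  P2: T <- P -> J
Condition 1 (no descendant of T in the set): holds — descendants of T are {J}; none are in {}.
Condition 2 (every backdoor path blocked by {}):
  P1: open — no interior node is in the conditioning set.
  P2: open — no interior node is in the conditioning set.
{} does not satisfy the backdoor criterion.

No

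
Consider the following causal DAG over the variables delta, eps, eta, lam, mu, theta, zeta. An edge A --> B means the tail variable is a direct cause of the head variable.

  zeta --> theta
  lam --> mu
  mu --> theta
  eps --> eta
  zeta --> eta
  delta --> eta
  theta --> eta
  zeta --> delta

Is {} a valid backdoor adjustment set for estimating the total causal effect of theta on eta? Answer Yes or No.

Backdoor paths from theta to eta (paths whose first edge points into theta):
  P1: theta <- zeta -> delta -> eta
  P2: theta <- zeta -> eta
Condition 1 (no descendant of theta in the set): holds — descendants of theta are {eta}; none are in {}.
Condition 2 (every backdoor path blocked by {}):
  P1: open — no interior node is in the conditioning set.
  P2: open — no interior node is in the conditioning set.
{} does not satisfy the backdoor criterion.

No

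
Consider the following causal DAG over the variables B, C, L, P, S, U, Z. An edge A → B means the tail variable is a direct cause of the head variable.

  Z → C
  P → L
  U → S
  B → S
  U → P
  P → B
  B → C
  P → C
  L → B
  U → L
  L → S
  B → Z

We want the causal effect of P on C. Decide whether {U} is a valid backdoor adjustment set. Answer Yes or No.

Yes

Backdoor paths from P to C (paths whose first edge points into P):
  P1: P <- U -> L -> B -> Z -> C
  P2: P <- U -> L -> B -> C
  P3: P <- U -> L -> S <- B -> Z -> C
  P4: P <- U -> L -> S <- B -> C
  P5: P <- U -> S <- L -> B -> Z -> C
  P6: P <- U -> S <- L -> B -> C
  P7: P <- U -> S <- B -> Z -> C
  P8: P <- U -> S <- B -> C
Condition 1 (no descendant of P in the set): holds — descendants of P are {B, C, L, S, Z}; none are in {U}.
Condition 2 (every backdoor path blocked by {U}):
  P1: blocked at fork node U ∈ conditioning set.
  P2: blocked at fork node U ∈ conditioning set.
  P3: blocked at fork node U ∈ conditioning set.
  P4: blocked at fork node U ∈ conditioning set.
  P5: blocked at fork node U ∈ conditioning set.
  P6: blocked at fork node U ∈ conditioning set.
  P7: blocked at fork node U ∈ conditioning set.
  P8: blocked at fork node U ∈ conditioning set.
{U} satisfies the backdoor criterion.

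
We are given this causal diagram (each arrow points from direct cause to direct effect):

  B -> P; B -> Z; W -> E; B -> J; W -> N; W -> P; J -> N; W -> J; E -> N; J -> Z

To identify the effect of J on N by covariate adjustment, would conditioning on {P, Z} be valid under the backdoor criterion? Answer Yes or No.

Backdoor paths from J to N (paths whose first edge points into J):
  P1: J <- W -> E -> N
  P2: J <- W -> N
  P3: J <- B -> P <- W -> E -> N
  P4: J <- B -> P <- W -> N
Condition 1 (no descendant of J in the set): FAILS — Z is a descendant of J.
Condition 2 (every backdoor path blocked by {P, Z}):
  P1: open — no interior node is in the conditioning set.
  P2: open — no interior node is in the conditioning set.
  P3: open — collider(s) P are conditioned on (or have a conditioned descendant) and no non-collider on the path is in the set.
  P4: open — collider(s) P are conditioned on (or have a conditioned descendant) and no non-collider on the path is in the set.
{P, Z} does not satisfy the backdoor criterion.

No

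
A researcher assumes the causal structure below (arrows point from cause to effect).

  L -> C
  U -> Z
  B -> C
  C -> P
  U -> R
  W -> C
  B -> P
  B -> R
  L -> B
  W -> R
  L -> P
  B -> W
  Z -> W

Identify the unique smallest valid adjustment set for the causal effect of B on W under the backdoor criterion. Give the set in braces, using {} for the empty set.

{}

Variables eligible for adjustment (non-descendants of B, excluding B and W): {L, U, Z}.
Backdoor paths from B to W:
  P1: B <- L -> C <- W
  P2: B <- L -> P <- C <- W
Each backdoor path contains an unconditioned collider, so every path is already blocked with the empty conditioning set:
  P1: blocked at collider C (neither it nor any descendant is in the conditioning set).
  P2: blocked at collider P (neither it nor any descendant is in the conditioning set).
The empty set is therefore the unique smallest valid set.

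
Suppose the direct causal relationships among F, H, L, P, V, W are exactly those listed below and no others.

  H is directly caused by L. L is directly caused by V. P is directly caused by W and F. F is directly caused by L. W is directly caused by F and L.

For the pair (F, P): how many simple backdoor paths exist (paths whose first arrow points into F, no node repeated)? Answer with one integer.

1

A backdoor path from F to P is any simple undirected path whose first edge points into F (i.e. leaves F via a parent).
Parents of F: {L}.
Enumerating:
  P1: F <- L -> W -> P
That exhausts the simple backdoor paths. Count: 1.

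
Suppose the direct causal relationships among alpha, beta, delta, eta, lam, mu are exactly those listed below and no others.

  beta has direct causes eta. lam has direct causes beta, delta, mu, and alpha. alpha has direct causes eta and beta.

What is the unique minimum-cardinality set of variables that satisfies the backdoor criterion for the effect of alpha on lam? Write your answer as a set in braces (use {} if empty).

Variables eligible for adjustment (non-descendants of alpha, excluding alpha and lam): {beta, delta, eta, mu}.
Backdoor paths from alpha to lam:
  P1: alpha <- eta -> beta -> lam
  P2: alpha <- beta -> lam
The empty set is not sufficient: P1 (alpha <- eta -> beta -> lam) has no collider blocking it and no conditioned non-collider, so it is open.
Try {beta}:
  P1: blocked at chain node beta ∈ conditioning set.
  P2: blocked at fork node beta ∈ conditioning set.
{beta} contains no descendant of alpha and blocks every backdoor path.
No other singleton works — e.g. {eta} leaves P2 open — so {beta} is the unique smallest valid adjustment set.

{beta}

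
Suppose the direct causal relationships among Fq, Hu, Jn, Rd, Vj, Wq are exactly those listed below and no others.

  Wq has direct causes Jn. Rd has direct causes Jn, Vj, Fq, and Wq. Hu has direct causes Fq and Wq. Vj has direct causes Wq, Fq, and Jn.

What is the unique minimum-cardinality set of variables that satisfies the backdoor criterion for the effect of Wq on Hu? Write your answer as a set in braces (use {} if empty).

{}

Variables eligible for adjustment (non-descendants of Wq, excluding Wq and Hu): {Fq, Jn}.
Backdoor paths from Wq to Hu:
  P1: Wq <- Jn -> Vj <- Fq -> Hu
  P2: Wq <- Jn -> Vj -> Rd <- Fq -> Hu
  P3: Wq <- Jn -> Rd <- Fq -> Hu
  P4: Wq <- Jn -> Rd <- Vj <- Fq -> Hu
Each backdoor path contains an unconditioned collider, so every path is already blocked with the empty conditioning set:
  P1: blocked at collider Vj (neither it nor any descendant is in the conditioning set).
  P2: blocked at collider Rd (neither it nor any descendant is in the conditioning set).
  P3: blocked at collider Rd (neither it nor any descendant is in the conditioning set).
  P4: blocked at collider Rd (neither it nor any descendant is in the conditioning set).
The empty set is therefore the unique smallest valid set.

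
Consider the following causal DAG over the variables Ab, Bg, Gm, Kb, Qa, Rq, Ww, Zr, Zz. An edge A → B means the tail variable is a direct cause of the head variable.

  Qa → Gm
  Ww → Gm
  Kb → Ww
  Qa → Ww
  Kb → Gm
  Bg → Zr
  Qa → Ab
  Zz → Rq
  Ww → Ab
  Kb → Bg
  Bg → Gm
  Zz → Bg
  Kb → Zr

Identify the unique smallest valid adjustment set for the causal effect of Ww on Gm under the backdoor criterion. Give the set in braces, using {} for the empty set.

{Kb, Qa}

Variables eligible for adjustment (non-descendants of Ww, excluding Ww and Gm): {Bg, Kb, Qa, Rq, Zr, Zz}.
Backdoor paths from Ww to Gm:
  P1: Ww <- Kb -> Bg -> Gm
  P2: Ww <- Kb -> Zr <- Bg -> Gm
  P3: Ww <- Kb -> Gm
  P4: Ww <- Qa -> Gm
The empty set is not sufficient: P1 (Ww <- Kb -> Bg -> Gm) has no collider blocking it and no conditioned non-collider, so it is open.
Try {Kb, Qa}:
  P1: blocked at fork node Kb ∈ conditioning set.
  P2: blocked at fork node Kb ∈ conditioning set.
  P3: blocked at fork node Kb ∈ conditioning set.
  P4: blocked at fork node Qa ∈ conditioning set.
{Kb, Qa} contains no descendant of Ww and blocks every backdoor path.
Every element of {Kb, Qa} is needed (dropping Kb leaves P1 open; dropping Qa leaves P4 open), so no proper subset is valid.
Among all size-2 subsets of the eligible variables, only {Kb, Qa} blocks every backdoor path, so it is the unique smallest valid adjustment set.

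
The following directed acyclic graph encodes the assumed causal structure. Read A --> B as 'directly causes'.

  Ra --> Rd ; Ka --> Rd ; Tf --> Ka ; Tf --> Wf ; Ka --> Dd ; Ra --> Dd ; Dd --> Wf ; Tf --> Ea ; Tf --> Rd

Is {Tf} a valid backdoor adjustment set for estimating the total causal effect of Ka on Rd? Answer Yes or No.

Yes

Backdoor paths from Ka to Rd (paths whose first edge points into Ka):
  P1: Ka <- Tf -> Rd
  P2: Ka <- Tf -> Wf <- Dd <- Ra -> Rd
Condition 1 (no descendant of Ka in the set): holds — descendants of Ka are {Dd, Rd, Wf}; none are in {Tf}.
Condition 2 (every backdoor path blocked by {Tf}):
  P1: blocked at fork node Tf ∈ conditioning set.
  P2: blocked at fork node Tf ∈ conditioning set.
{Tf} satisfies the backdoor criterion.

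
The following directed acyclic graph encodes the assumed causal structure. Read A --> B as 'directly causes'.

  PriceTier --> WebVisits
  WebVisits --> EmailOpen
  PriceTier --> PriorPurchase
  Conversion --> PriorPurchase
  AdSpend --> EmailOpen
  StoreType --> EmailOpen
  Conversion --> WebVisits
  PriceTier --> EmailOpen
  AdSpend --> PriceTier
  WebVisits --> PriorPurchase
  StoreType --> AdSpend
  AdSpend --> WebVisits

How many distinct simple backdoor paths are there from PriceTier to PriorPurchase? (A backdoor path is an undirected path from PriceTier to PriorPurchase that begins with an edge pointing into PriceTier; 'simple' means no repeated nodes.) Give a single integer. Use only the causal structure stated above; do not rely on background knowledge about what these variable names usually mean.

6

A backdoor path from PriceTier to PriorPurchase is any simple undirected path whose first edge points into PriceTier (i.e. leaves PriceTier via a parent).
Parents of PriceTier: {AdSpend}.
Enumerating:
  P1: PriceTier <- AdSpend <- StoreType -> EmailOpen <- WebVisits <- Conversion -> PriorPurchase
  P2: PriceTier <- AdSpend <- StoreType -> EmailOpen <- WebVisits -> PriorPurchase
  P3: PriceTier <- AdSpend -> WebVisits <- Conversion -> PriorPurchase
  P4: PriceTier <- AdSpend -> WebVisits -> PriorPurchase
  P5: PriceTier <- AdSpend -> EmailOpen <- WebVisits <- Conversion -> PriorPurchase
  P6: PriceTier <- AdSpend -> EmailOpen <- WebVisits -> PriorPurchase
That exhausts the simple backdoor paths. Count: 6.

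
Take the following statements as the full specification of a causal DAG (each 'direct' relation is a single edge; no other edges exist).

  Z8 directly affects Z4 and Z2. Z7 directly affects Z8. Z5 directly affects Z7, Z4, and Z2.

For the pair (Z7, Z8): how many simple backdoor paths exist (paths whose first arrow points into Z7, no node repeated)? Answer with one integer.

2

A backdoor path from Z7 to Z8 is any simple undirected path whose first edge points into Z7 (i.e. leaves Z7 via a parent).
Parents of Z7: {Z5}.
Enumerating:
  P1: Z7 <- Z5 -> Z4 <- Z8
  P2: Z7 <- Z5 -> Z2 <- Z8
That exhausts the simple backdoor paths. Count: 2.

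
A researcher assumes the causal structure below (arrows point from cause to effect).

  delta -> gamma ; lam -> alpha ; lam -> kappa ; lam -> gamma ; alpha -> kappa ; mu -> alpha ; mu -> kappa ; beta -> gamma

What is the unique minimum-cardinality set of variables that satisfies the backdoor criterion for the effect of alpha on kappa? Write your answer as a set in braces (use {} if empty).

{lam, mu}

Variables eligible for adjustment (non-descendants of alpha, excluding alpha and kappa): {beta, delta, gamma, lam, mu}.
Backdoor paths from alpha to kappa:
  P1: alpha <- mu -> kappa
  P2: alpha <- lam -> kappa
The empty set is not sufficient: P1 (alpha <- mu -> kappa) has no collider blocking it and no conditioned non-collider, so it is open.
Try {lam, mu}:
  P1: blocked at fork node mu ∈ conditioning set.
  P2: blocked at fork node lam ∈ conditioning set.
{lam, mu} contains no descendant of alpha and blocks every backdoor path.
Every element of {lam, mu} is needed (dropping lam leaves P2 open; dropping mu leaves P1 open), so no proper subset is valid.
Among all size-2 subsets of the eligible variables, only {lam, mu} blocks every backdoor path, so it is the unique smallest valid adjustment set.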